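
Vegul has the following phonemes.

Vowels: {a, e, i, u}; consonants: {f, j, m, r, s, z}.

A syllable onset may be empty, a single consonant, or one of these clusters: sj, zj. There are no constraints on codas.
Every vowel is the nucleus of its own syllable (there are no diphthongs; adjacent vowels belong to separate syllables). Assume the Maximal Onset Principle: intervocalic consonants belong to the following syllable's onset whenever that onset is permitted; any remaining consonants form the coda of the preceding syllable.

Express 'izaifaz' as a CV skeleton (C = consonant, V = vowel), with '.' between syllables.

V.CV.V.CVC

Vowels present: i, a, i, a; each is a nucleus, giving 4 syllables.
/i…a/ gap (V1→V2): /z/ is a single consonant, so it becomes the next onset.
/a…i/ gap (V2→V3): no consonants, so the boundary falls immediately after /a/.
/i…a/ gap (V3→V4): /f/ is a single consonant, so it becomes the next onset.
Putting it together: i.za.i.faz.
Mapping each syllable to C/V: /i/ → V, /za/ → CV, /i/ → V, /faz/ → CVC.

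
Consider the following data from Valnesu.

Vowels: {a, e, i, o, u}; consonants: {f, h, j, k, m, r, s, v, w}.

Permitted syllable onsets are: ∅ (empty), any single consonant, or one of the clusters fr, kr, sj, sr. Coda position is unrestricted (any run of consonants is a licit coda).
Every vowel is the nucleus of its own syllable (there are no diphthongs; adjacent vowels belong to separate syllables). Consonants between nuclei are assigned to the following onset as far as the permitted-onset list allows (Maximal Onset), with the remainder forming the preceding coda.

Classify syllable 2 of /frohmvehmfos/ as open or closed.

Vowels present: o, e, o; each is a nucleus, giving 3 syllables.
V1 /o/ – V2 /e/: /hmv/; trying suffixes from longest down, /v/ is the first permitted one, so coda /hm/ | onset /v/.
V2 /e/ – V3 /o/: cluster /hmf/ — the longest permitted-onset suffix is /f/; onset = /f/, preceding coda = /hm/.
Result: frohm.vehm.fos.
Syllable 2 is /vehm/ with coda /hm/, so it is closed.

closed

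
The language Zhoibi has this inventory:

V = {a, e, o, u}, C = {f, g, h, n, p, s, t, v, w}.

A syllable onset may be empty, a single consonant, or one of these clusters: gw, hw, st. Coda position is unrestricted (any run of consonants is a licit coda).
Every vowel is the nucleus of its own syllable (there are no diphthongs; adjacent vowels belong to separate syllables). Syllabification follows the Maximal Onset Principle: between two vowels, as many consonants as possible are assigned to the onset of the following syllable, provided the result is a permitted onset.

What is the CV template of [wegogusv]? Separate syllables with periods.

CV.CV.CVCC

The vowels are e, o, u — 3 nuclei, so 3 syllables.
/e…o/ gap (V1→V2): /g/ → onset of the next syllable (single consonants are always licit onsets).
/o…u/ gap (V2→V3): just /g/ — single C goes to the following onset.
Syllabification: we.go.gusv.
Mapping each syllable to C/V: /we/ → CV, /go/ → CV, /gusv/ → CVCC.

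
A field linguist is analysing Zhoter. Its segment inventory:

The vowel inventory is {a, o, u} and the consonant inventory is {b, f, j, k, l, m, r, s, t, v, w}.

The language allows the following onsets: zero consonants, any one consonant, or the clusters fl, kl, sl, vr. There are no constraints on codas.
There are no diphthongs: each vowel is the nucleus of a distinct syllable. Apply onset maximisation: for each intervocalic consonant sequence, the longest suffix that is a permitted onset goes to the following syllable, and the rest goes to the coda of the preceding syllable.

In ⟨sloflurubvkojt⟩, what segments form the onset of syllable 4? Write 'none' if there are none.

k

The vowels are o, u, u, o — 4 nuclei, so 4 syllables.
σ1/σ2 boundary: cluster /fl/ — /fl/ is itself a permitted onset, so the whole cluster goes right; preceding coda = ∅.
σ2/σ3 boundary: /r/ → onset of the next syllable (single consonants are always licit onsets).
σ3/σ4 boundary: /bvk/; trying suffixes from longest down, /k/ is the first permitted one, so coda /bv/ | onset /k/.
Putting it together: slo.flu.rubv.kojt.
Syllable 4 is /kojt/: onset /k/, nucleus /o/, coda /jt/.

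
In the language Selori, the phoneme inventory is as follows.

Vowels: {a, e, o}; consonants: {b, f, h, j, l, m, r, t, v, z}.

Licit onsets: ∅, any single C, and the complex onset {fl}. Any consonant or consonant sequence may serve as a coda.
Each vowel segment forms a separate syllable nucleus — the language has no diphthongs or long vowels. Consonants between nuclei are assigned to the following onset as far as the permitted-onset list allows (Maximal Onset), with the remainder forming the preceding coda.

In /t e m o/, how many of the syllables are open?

The vowels are e, o — 2 nuclei, so 2 syllables.
σ1/σ2 boundary: /m/ is a single consonant, so it becomes the next onset.
Result: te.mo.
Classifying each syllable: /te/ (open), /mo/ (open).
Open syllables: 2.

2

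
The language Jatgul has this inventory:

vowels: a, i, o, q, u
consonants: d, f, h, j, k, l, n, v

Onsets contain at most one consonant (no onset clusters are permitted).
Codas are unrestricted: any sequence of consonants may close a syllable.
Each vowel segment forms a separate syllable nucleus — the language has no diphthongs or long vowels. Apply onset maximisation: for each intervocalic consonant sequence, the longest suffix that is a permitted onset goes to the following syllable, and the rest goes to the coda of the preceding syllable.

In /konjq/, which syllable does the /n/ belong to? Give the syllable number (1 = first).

The vowels are o, q — 2 nuclei, so 2 syllables.
V1 /o/ – V2 /q/: /nj/; trying suffixes from longest down, /j/ is the first permitted one, so coda /n/ | onset /j/.
Syllabification: kon.jq.
The /n/ is in the coda of syllable 1 (/kon/).

1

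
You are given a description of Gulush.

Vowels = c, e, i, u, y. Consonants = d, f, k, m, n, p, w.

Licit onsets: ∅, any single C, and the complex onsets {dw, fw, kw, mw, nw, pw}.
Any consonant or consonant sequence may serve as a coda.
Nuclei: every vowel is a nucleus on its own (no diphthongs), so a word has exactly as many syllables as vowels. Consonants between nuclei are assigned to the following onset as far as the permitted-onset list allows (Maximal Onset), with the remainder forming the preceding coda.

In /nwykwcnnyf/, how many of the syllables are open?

1

Vowels present: y, c, y; each is a nucleus, giving 3 syllables.
Between /y/ (V1) and /c/ (V2): /kw/ is a licit onset in full, so it all attaches to the next syllable.
Between /c/ (V2) and /y/ (V3): cluster /nn/ — the longest permitted-onset suffix is /n/; onset = /n/, preceding coda = /n/.
Putting it together: nwy.kwcn.nyf.
Classifying each syllable: /nwy/ (open), /kwcn/ (closed), /nyf/ (closed).
Open syllables: 1.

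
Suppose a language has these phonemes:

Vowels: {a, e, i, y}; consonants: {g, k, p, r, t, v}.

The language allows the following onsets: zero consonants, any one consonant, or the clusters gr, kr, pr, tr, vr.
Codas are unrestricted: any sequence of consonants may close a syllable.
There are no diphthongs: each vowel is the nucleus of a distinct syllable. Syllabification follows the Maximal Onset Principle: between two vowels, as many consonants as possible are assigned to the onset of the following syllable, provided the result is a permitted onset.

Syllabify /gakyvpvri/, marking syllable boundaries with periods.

Nuclei (vowels): a, y, i → 3 syllables.
σ1/σ2 boundary: /k/ is a single consonant, so it becomes the next onset.
σ2/σ3 boundary: /vpvr/ — longest licit onset from the right is /vr/, leaving /vp/ as coda.

ga.kyvp.vri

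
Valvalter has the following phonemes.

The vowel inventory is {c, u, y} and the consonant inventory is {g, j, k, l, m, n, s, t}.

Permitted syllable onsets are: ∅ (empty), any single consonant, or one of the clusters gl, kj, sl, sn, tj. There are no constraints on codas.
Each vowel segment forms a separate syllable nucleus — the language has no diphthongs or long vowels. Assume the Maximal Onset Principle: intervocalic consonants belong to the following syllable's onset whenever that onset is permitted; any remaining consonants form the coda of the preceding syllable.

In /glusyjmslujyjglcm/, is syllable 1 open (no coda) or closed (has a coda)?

open

Vowels present: u, y, u, y, c; each is a nucleus, giving 5 syllables.
Between /u/ (V1) and /y/ (V2): /s/ is a single consonant, so it becomes the next onset.
Between /y/ (V2) and /u/ (V3): /jmsl/; trying suffixes from longest down, /sl/ is the first permitted one, so coda /jm/ | onset /sl/.
Between /u/ (V3) and /y/ (V4): /j/ → onset of the next syllable (single consonants are always licit onsets).
Between /y/ (V4) and /c/ (V5): /jgl/ splits as /j/ + /gl/ (/gl/ is the longest suffix that is a licit onset).
Result: glu.syjm.slu.jyj.glcm.
Syllable 1 is /glu/; it ends in its nucleus with no coda, so it is open.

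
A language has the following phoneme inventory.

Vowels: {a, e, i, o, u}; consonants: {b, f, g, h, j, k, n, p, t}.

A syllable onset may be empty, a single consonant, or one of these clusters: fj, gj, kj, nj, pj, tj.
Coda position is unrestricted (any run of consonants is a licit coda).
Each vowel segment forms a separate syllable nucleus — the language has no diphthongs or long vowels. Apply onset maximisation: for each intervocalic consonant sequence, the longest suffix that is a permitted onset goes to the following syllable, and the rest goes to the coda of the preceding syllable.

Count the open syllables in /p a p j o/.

2

The vowels are a, o — 2 nuclei, so 2 syllables.
/a…o/ gap (V1→V2): /pj/ — entire cluster is a permitted onset → onset /pj/, coda ∅.
So the parse is pa.pjo.
Classifying each syllable: /pa/ (open), /pjo/ (open).
Open syllables: 2.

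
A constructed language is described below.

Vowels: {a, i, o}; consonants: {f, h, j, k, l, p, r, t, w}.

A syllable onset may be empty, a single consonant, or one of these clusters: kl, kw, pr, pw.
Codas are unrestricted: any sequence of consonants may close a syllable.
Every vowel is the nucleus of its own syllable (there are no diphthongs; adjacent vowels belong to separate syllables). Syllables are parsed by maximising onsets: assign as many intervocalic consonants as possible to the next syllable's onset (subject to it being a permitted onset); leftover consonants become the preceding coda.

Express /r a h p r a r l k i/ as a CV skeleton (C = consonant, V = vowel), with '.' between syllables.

Nuclei (vowels): a, a, i → 3 syllables.
Between /a/ (V1) and /a/ (V2): /hpr/ splits as /h/ + /pr/ (/pr/ is the longest suffix that is a licit onset).
Between /a/ (V2) and /i/ (V3): /rlk/; trying suffixes from longest down, /k/ is the first permitted one, so coda /rl/ | onset /k/.
Result: rah.prarl.ki.
Mapping each syllable to C/V: /rah/ → CVC, /prarl/ → CCVCC, /ki/ → CV.

CVC.CCVCC.CV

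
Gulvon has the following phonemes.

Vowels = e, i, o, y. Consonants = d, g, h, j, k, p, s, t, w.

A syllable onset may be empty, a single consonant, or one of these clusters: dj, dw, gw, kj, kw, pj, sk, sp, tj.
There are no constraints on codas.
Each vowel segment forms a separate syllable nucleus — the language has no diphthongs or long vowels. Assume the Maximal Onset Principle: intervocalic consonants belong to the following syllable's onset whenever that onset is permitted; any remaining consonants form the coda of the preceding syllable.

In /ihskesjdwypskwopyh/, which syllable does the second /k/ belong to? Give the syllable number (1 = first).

4

The vowels are i, e, y, o, y — 5 nuclei, so 5 syllables.
/i…e/ gap (V1→V2): /hsk/ splits as /h/ + /sk/ (/sk/ is the longest suffix that is a licit onset).
/e…y/ gap (V2→V3): cluster /sjdw/ — the longest permitted-onset suffix is /dw/; onset = /dw/, preceding coda = /sj/.
/y…o/ gap (V3→V4): /pskw/ — longest licit onset from the right is /kw/, leaving /ps/ as coda.
/o…y/ gap (V4→V5): just /p/ — single C goes to the following onset.
Putting it together: ih.skesj.dwyps.kwo.pyh.
The second /k/ is in the onset of syllable 4 (/kwo/).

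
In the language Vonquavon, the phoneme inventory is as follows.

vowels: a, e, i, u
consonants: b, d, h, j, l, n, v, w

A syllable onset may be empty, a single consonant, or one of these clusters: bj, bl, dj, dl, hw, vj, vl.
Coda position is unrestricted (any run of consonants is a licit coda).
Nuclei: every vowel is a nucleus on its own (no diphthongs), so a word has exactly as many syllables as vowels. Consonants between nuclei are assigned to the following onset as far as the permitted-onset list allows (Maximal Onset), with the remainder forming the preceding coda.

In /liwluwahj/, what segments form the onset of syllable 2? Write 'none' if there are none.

l

Vowels present: i, u, a; each is a nucleus, giving 3 syllables.
Between /i/ (V1) and /u/ (V2): /wl/; trying suffixes from longest down, /l/ is the first permitted one, so coda /w/ | onset /l/.
Between /u/ (V2) and /a/ (V3): just /w/ — single C goes to the following onset.
Putting it together: liw.lu.wahj.
Syllable 2 is /lu/: onset /l/, nucleus /u/, coda ∅.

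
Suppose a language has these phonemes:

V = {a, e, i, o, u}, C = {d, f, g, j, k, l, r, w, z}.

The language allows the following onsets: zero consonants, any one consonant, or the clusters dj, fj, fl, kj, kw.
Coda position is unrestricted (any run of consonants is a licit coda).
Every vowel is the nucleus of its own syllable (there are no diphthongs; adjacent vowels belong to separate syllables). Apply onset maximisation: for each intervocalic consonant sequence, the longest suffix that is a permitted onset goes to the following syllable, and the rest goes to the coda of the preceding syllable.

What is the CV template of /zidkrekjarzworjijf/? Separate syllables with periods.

Vowels present: i, e, a, o, i; each is a nucleus, giving 5 syllables.
Between /i/ (V1) and /e/ (V2): /dkr/; trying suffixes from longest down, /r/ is the first permitted one, so coda /dk/ | onset /r/.
Between /e/ (V2) and /a/ (V3): /kj/ — entire cluster is a permitted onset → onset /kj/, coda ∅.
Between /a/ (V3) and /o/ (V4): /rzw/ — longest licit onset from the right is /w/, leaving /rz/ as coda.
Between /o/ (V4) and /i/ (V5): /rj/ splits as /r/ + /j/ (/j/ is the longest suffix that is a licit onset).
Result: zidk.re.kjarz.wor.jijf.
Mapping each syllable to C/V: /zidk/ → CVCC, /re/ → CV, /kjarz/ → CCVCC, /wor/ → CVC, /jijf/ → CVCC.

CVCC.CV.CCVCC.CVC.CVCC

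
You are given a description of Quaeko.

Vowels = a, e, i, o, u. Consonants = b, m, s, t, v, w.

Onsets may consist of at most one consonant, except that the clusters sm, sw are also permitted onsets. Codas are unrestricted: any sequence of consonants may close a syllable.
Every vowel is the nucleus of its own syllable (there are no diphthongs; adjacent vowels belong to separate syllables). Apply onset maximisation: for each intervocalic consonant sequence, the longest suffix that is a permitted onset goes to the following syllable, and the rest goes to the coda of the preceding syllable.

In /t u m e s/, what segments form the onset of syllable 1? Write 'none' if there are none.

Vowels present: u, e; each is a nucleus, giving 2 syllables.
V1 /u/ – V2 /e/: /m/ is a single consonant, so it becomes the next onset.
Result: tu.mes.
Syllable 1 is /tu/: onset /t/, nucleus /u/, coda ∅.

t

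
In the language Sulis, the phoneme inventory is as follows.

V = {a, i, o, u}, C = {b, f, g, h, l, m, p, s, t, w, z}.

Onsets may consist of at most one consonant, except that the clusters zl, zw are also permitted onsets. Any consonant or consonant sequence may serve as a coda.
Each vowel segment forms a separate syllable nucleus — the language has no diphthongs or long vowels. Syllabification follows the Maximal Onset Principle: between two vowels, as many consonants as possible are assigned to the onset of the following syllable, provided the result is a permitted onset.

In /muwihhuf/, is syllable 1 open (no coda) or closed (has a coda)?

Vowels present: u, i, u; each is a nucleus, giving 3 syllables.
Between /u/ (V1) and /i/ (V2): /w/ → onset of the next syllable (single consonants are always licit onsets).
Between /i/ (V2) and /u/ (V3): cluster /hh/ — the longest permitted-onset suffix is /h/; onset = /h/, preceding coda = /h/.
Putting it together: mu.wih.huf.
Syllable 1 is /mu/; it ends in its nucleus with no coda, so it is open.

open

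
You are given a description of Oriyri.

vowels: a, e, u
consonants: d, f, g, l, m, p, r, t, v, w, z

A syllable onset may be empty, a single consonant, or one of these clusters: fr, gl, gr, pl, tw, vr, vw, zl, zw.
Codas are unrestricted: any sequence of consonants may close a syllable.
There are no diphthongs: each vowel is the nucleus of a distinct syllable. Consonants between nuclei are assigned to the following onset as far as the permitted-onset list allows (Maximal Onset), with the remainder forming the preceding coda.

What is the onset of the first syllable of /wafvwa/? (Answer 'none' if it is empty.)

Nuclei (vowels): a, a → 2 syllables.
σ1/σ2 boundary: /fvw/ splits as /f/ + /vw/ (/vw/ is the longest suffix that is a licit onset).
Putting it together: waf.vwa.
Syllable 1 is /waf/: onset /w/, nucleus /a/, coda /f/.

w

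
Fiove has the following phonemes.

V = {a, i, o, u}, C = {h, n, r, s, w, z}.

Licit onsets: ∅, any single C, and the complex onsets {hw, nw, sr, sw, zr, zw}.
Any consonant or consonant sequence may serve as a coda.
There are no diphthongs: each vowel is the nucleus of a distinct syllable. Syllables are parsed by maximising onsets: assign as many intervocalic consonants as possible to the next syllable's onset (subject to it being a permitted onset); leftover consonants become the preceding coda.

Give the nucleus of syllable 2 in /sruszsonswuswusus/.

o

Vowels present: u, o, u, u, u; each is a nucleus, giving 5 syllables.
The second nucleus (vowel 2 from the left) is /o/.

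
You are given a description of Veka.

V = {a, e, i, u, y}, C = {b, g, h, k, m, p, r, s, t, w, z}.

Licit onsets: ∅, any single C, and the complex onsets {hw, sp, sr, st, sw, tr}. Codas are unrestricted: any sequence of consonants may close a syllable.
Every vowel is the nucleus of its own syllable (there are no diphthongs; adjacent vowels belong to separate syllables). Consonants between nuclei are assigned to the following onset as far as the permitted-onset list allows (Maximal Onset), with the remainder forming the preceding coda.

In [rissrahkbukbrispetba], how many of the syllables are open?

2

The vowels are i, a, u, i, e, a — 6 nuclei, so 6 syllables.
V1 /i/ – V2 /a/: /ssr/; trying suffixes from longest down, /sr/ is the first permitted one, so coda /s/ | onset /sr/.
V2 /a/ – V3 /u/: /hkb/ splits as /hk/ + /b/ (/b/ is the longest suffix that is a licit onset).
V3 /u/ – V4 /i/: /kbr/; trying suffixes from longest down, /r/ is the first permitted one, so coda /kb/ | onset /r/.
V4 /i/ – V5 /e/: /sp/ is a licit onset in full, so it all attaches to the next syllable.
V5 /e/ – V6 /a/: /tb/ — longest licit onset from the right is /b/, leaving /t/ as coda.
Result: ris.srahk.bukb.ri.spet.ba.
Classifying each syllable: /ris/ (closed), /srahk/ (closed), /bukb/ (closed), /ri/ (open), /spet/ (closed), /ba/ (open).
Open syllables: 2.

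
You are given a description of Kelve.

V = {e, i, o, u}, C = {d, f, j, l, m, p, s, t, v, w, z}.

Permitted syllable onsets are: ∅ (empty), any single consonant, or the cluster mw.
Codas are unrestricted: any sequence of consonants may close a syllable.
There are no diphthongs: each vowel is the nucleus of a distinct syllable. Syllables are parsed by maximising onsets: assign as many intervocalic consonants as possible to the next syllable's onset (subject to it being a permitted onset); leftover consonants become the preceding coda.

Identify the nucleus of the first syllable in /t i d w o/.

i

The vowels are i, o — 2 nuclei, so 2 syllables.
The first nucleus (vowel 1 from the left) is /i/.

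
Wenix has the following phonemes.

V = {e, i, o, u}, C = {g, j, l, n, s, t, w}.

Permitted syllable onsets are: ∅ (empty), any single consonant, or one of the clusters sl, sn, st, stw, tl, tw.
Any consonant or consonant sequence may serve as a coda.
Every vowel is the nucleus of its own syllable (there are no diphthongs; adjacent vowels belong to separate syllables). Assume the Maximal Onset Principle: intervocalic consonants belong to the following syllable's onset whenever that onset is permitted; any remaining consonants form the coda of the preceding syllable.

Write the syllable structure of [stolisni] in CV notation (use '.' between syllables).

Vowels present: o, i, i; each is a nucleus, giving 3 syllables.
V1 /o/ – V2 /i/: /l/ is a single consonant, so it becomes the next onset.
V2 /i/ – V3 /i/: cluster /sn/ — /sn/ is itself a permitted onset, so the whole cluster goes right; preceding coda = ∅.
Result: sto.li.sni.
Mapping each syllable to C/V: /sto/ → CCV, /li/ → CV, /sni/ → CCV.

CCV.CV.CCV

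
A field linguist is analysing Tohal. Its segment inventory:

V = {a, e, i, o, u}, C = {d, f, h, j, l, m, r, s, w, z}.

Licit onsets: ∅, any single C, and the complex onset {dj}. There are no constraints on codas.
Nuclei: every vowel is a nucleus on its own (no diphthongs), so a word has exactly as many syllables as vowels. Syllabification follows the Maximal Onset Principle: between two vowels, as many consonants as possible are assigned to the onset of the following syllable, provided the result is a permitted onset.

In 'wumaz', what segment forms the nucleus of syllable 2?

a

The vowels are u, a — 2 nuclei, so 2 syllables.
The second nucleus (vowel 2 from the left) is /a/.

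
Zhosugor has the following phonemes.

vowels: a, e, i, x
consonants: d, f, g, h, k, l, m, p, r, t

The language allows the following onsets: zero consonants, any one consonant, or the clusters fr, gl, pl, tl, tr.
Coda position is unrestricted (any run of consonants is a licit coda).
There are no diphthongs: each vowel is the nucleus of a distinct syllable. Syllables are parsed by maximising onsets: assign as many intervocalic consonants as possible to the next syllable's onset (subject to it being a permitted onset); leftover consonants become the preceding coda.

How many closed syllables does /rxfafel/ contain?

Vowels present: x, a, e; each is a nucleus, giving 3 syllables.
V1 /x/ – V2 /a/: just /f/ — single C goes to the following onset.
V2 /a/ – V3 /e/: /f/ → onset of the next syllable (single consonants are always licit onsets).
So the parse is rx.fa.fel.
Classifying each syllable: /rx/ (open), /fa/ (open), /fel/ (closed).
Closed syllables: 1.

1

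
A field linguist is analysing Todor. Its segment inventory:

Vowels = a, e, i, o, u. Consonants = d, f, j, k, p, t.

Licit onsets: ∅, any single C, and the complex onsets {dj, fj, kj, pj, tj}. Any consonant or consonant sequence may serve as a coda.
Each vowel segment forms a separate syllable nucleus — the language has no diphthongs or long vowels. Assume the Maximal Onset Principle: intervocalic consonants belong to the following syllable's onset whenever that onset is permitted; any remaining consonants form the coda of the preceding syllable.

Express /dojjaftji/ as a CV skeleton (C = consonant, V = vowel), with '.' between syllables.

CVC.CVC.CCV

The vowels are o, a, i — 3 nuclei, so 3 syllables.
/o…a/ gap (V1→V2): cluster /jj/ — the longest permitted-onset suffix is /j/; onset = /j/, preceding coda = /j/.
/a…i/ gap (V2→V3): cluster /ftj/ — the longest permitted-onset suffix is /tj/; onset = /tj/, preceding coda = /f/.
Syllabification: doj.jaf.tji.
Mapping each syllable to C/V: /doj/ → CVC, /jaf/ → CVC, /tji/ → CCV.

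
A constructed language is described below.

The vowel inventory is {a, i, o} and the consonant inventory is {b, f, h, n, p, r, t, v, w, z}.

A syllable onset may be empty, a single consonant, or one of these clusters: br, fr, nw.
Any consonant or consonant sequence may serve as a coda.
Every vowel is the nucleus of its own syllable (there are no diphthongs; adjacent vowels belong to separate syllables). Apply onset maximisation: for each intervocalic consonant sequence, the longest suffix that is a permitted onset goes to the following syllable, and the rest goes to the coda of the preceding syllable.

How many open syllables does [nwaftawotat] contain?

2

The vowels are a, a, o, a — 4 nuclei, so 4 syllables.
σ1/σ2 boundary: /ft/; trying suffixes from longest down, /t/ is the first permitted one, so coda /f/ | onset /t/.
σ2/σ3 boundary: just /w/ — single C goes to the following onset.
σ3/σ4 boundary: /t/ → onset of the next syllable (single consonants are always licit onsets).
Result: nwaf.ta.wo.tat.
Classifying each syllable: /nwaf/ (closed), /ta/ (open), /wo/ (open), /tat/ (closed).
Open syllables: 2.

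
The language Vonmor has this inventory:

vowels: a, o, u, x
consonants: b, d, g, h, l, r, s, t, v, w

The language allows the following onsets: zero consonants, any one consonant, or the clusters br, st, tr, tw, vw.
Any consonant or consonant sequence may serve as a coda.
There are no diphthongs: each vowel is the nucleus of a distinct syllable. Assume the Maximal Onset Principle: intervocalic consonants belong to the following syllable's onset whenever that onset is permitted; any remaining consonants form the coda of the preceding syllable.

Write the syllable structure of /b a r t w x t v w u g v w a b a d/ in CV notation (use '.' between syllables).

Vowels present: a, x, u, a, a; each is a nucleus, giving 5 syllables.
Between /a/ (V1) and /x/ (V2): /rtw/; trying suffixes from longest down, /tw/ is the first permitted one, so coda /r/ | onset /tw/.
Between /x/ (V2) and /u/ (V3): /tvw/ splits as /t/ + /vw/ (/vw/ is the longest suffix that is a licit onset).
Between /u/ (V3) and /a/ (V4): /gvw/; trying suffixes from longest down, /vw/ is the first permitted one, so coda /g/ | onset /vw/.
Between /a/ (V4) and /a/ (V5): just /b/ — single C goes to the following onset.
Putting it together: bar.twxt.vwug.vwa.bad.
Mapping each syllable to C/V: /bar/ → CVC, /twxt/ → CCVC, /vwug/ → CCVC, /vwa/ → CCV, /bad/ → CVC.

CVC.CCVC.CCVC.CCV.CVC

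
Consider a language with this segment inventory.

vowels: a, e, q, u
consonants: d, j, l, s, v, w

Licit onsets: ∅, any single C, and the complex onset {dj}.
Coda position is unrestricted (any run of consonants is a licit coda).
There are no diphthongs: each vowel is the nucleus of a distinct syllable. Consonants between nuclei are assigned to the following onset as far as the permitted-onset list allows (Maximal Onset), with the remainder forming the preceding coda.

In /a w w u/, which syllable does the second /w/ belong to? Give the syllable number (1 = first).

2

Vowels present: a, u; each is a nucleus, giving 2 syllables.
/a…u/ gap (V1→V2): /ww/ — longest licit onset from the right is /w/, leaving /w/ as coda.
Putting it together: aw.wu.
The second /w/ is in the onset of syllable 2 (/wu/).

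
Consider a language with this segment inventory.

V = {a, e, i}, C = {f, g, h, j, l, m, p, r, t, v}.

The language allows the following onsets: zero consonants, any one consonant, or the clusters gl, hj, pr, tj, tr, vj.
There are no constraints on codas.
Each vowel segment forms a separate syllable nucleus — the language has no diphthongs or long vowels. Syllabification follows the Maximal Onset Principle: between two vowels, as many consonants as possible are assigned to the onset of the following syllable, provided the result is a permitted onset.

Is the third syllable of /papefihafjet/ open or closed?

open

Nuclei (vowels): a, e, i, a, e → 5 syllables.
V1 /a/ – V2 /e/: /p/ is a single consonant, so it becomes the next onset.
V2 /e/ – V3 /i/: /f/ is a single consonant, so it becomes the next onset.
V3 /i/ – V4 /a/: /h/ is a single consonant, so it becomes the next onset.
V4 /a/ – V5 /e/: cluster /fj/ — the longest permitted-onset suffix is /j/; onset = /j/, preceding coda = /f/.
So the parse is pa.pe.fi.haf.jet.
Syllable 3 is /fi/; it ends in its nucleus with no coda, so it is open.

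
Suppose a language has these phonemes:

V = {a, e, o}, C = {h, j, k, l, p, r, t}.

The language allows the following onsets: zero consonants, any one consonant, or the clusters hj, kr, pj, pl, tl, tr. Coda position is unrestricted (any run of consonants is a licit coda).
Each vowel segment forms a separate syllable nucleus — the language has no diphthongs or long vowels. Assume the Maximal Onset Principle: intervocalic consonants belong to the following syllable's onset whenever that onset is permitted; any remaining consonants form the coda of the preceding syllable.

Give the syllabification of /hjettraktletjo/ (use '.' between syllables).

Nuclei (vowels): e, a, e, o → 4 syllables.
σ1/σ2 boundary: cluster /ttr/ — the longest permitted-onset suffix is /tr/; onset = /tr/, preceding coda = /t/.
σ2/σ3 boundary: /ktl/; trying suffixes from longest down, /tl/ is the first permitted one, so coda /k/ | onset /tl/.
σ3/σ4 boundary: /tj/; trying suffixes from longest down, /j/ is the first permitted one, so coda /t/ | onset /j/.

hjet.trak.tlet.jo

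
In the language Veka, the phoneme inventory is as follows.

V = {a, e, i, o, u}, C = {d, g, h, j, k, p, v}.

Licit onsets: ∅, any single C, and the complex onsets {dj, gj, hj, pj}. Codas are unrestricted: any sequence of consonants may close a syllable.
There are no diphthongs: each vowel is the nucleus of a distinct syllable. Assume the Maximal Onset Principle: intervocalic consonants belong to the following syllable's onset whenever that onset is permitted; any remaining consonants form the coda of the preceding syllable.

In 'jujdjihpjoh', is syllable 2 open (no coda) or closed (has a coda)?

closed

The vowels are u, i, o — 3 nuclei, so 3 syllables.
V1 /u/ – V2 /i/: /jdj/; trying suffixes from longest down, /dj/ is the first permitted one, so coda /j/ | onset /dj/.
V2 /i/ – V3 /o/: /hpj/; trying suffixes from longest down, /pj/ is the first permitted one, so coda /h/ | onset /pj/.
Result: juj.djih.pjoh.
Syllable 2 is /djih/ with coda /h/, so it is closed.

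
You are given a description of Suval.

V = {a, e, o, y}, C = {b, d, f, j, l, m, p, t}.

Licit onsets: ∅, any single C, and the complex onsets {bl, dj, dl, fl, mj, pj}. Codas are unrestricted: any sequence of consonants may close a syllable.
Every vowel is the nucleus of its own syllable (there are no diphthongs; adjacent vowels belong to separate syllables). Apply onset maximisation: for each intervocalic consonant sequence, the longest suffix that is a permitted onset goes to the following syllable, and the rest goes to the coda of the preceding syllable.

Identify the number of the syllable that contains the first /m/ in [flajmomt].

Vowels present: a, o; each is a nucleus, giving 2 syllables.
σ1/σ2 boundary: /jm/ — longest licit onset from the right is /m/, leaving /j/ as coda.
Result: flaj.momt.
The first /m/ is in the onset of syllable 2 (/momt/).

2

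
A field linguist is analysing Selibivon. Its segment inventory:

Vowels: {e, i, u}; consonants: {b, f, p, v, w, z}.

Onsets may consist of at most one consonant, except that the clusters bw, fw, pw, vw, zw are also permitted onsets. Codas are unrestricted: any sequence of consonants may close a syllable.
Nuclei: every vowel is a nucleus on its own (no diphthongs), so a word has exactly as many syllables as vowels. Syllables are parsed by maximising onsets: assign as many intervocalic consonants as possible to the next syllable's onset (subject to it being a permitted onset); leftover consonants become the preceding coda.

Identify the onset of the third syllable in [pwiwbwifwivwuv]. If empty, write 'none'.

fw

Nuclei (vowels): i, i, i, u → 4 syllables.
σ1/σ2 boundary: /wbw/ — longest licit onset from the right is /bw/, leaving /w/ as coda.
σ2/σ3 boundary: /fw/ is a licit onset in full, so it all attaches to the next syllable.
σ3/σ4 boundary: /vw/ — entire cluster is a permitted onset → onset /vw/, coda ∅.
Putting it together: pwiw.bwi.fwi.vwuv.
Syllable 3 is /fwi/: onset /fw/, nucleus /i/, coda ∅.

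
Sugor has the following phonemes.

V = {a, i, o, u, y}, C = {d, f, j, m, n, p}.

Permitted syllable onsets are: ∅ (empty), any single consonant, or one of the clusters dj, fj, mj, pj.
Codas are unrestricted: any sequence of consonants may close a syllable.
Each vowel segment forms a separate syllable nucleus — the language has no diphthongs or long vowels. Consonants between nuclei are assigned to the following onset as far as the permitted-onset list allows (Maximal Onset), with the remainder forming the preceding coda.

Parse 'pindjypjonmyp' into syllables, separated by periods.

Vowels present: i, y, o, y; each is a nucleus, giving 4 syllables.
σ1/σ2 boundary: cluster /ndj/ — the longest permitted-onset suffix is /dj/; onset = /dj/, preceding coda = /n/.
σ2/σ3 boundary: /pj/ — entire cluster is a permitted onset → onset /pj/, coda ∅.
σ3/σ4 boundary: /nm/ — longest licit onset from the right is /m/, leaving /n/ as coda.

pin.djy.pjon.myp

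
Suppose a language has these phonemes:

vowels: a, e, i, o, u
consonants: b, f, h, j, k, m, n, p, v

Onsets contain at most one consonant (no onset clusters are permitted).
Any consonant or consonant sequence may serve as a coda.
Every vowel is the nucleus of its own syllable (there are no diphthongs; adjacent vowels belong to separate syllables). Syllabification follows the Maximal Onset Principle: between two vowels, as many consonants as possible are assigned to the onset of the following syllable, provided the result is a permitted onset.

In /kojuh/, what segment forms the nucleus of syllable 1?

o

Nuclei (vowels): o, u → 2 syllables.
The first nucleus (vowel 1 from the left) is /o/.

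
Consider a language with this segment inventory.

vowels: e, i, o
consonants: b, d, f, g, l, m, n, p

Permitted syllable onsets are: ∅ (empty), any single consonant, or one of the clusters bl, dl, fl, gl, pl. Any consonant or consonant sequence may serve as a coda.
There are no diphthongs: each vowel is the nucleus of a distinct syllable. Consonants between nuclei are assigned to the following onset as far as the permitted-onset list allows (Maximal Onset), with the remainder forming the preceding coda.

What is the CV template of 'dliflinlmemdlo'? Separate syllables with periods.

The vowels are i, i, e, o — 4 nuclei, so 4 syllables.
V1 /i/ – V2 /i/: cluster /fl/ — /fl/ is itself a permitted onset, so the whole cluster goes right; preceding coda = ∅.
V2 /i/ – V3 /e/: /nlm/ splits as /nl/ + /m/ (/m/ is the longest suffix that is a licit onset).
V3 /e/ – V4 /o/: /mdl/ splits as /m/ + /dl/ (/dl/ is the longest suffix that is a licit onset).
Syllabification: dli.flinl.mem.dlo.
Mapping each syllable to C/V: /dli/ → CCV, /flinl/ → CCVCC, /mem/ → CVC, /dlo/ → CCV.

CCV.CCVCC.CVC.CCV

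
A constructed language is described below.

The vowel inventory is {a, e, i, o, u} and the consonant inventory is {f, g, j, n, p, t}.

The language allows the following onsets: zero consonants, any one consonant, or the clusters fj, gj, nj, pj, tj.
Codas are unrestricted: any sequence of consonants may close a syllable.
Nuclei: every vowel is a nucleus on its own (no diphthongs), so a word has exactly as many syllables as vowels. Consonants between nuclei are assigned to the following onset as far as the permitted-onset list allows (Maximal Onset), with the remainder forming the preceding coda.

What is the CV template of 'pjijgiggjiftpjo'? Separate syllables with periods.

CCVC.CVC.CCVCC.CCV

Nuclei (vowels): i, i, i, o → 4 syllables.
σ1/σ2 boundary: /jg/ — longest licit onset from the right is /g/, leaving /j/ as coda.
σ2/σ3 boundary: /ggj/ — longest licit onset from the right is /gj/, leaving /g/ as coda.
σ3/σ4 boundary: /ftpj/ splits as /ft/ + /pj/ (/pj/ is the longest suffix that is a licit onset).
Syllabification: pjij.gig.gjift.pjo.
Mapping each syllable to C/V: /pjij/ → CCVC, /gig/ → CVC, /gjift/ → CCVCC, /pjo/ → CCV.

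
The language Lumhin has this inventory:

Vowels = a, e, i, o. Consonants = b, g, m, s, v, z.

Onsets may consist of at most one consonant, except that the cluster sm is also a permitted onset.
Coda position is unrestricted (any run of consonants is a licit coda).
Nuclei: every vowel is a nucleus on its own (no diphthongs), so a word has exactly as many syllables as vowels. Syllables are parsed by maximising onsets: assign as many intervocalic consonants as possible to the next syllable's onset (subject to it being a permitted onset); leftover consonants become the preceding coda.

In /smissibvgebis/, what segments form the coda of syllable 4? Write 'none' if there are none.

s

The vowels are i, i, e, i — 4 nuclei, so 4 syllables.
V1 /i/ – V2 /i/: cluster /ss/ — the longest permitted-onset suffix is /s/; onset = /s/, preceding coda = /s/.
V2 /i/ – V3 /e/: /bvg/ splits as /bv/ + /g/ (/g/ is the longest suffix that is a licit onset).
V3 /e/ – V4 /i/: /b/ is a single consonant, so it becomes the next onset.
So the parse is smis.sibv.ge.bis.
Syllable 4 is /bis/: onset /b/, nucleus /i/, coda /s/.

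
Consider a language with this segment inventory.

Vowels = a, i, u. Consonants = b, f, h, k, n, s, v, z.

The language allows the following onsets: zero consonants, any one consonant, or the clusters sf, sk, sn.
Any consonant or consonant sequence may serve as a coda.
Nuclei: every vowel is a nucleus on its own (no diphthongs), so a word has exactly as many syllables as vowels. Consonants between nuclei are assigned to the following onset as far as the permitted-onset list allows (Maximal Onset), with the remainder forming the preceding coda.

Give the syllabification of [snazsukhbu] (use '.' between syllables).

snaz.sukh.bu

Vowels present: a, u, u; each is a nucleus, giving 3 syllables.
V1 /a/ – V2 /u/: cluster /zs/ — the longest permitted-onset suffix is /s/; onset = /s/, preceding coda = /z/.
V2 /u/ – V3 /u/: /khb/; trying suffixes from longest down, /b/ is the first permitted one, so coda /kh/ | onset /b/.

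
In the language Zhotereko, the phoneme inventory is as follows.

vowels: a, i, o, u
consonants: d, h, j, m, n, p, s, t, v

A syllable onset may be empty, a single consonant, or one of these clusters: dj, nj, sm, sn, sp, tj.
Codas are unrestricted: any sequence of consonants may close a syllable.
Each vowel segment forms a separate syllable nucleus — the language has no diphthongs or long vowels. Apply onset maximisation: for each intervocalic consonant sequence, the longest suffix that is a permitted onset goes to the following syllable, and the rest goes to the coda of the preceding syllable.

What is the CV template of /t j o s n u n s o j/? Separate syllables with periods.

CCV.CCVC.CVC

Vowels present: o, u, o; each is a nucleus, giving 3 syllables.
σ1/σ2 boundary: cluster /sn/ — /sn/ is itself a permitted onset, so the whole cluster goes right; preceding coda = ∅.
σ2/σ3 boundary: /ns/; trying suffixes from longest down, /s/ is the first permitted one, so coda /n/ | onset /s/.
So the parse is tjo.snun.soj.
Mapping each syllable to C/V: /tjo/ → CCV, /snun/ → CCVC, /soj/ → CVC.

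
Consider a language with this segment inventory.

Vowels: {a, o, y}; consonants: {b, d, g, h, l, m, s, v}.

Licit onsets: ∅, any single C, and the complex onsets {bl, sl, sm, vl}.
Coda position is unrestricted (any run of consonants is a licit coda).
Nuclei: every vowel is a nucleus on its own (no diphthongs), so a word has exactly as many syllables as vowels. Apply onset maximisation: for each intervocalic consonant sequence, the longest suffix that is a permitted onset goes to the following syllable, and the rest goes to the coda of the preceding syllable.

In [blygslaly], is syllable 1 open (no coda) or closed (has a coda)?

Nuclei (vowels): y, a, y → 3 syllables.
/y…a/ gap (V1→V2): cluster /gsl/ — the longest permitted-onset suffix is /sl/; onset = /sl/, preceding coda = /g/.
/a…y/ gap (V2→V3): /l/ → onset of the next syllable (single consonants are always licit onsets).
Putting it together: blyg.sla.ly.
Syllable 1 is /blyg/ with coda /g/, so it is closed.

closed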